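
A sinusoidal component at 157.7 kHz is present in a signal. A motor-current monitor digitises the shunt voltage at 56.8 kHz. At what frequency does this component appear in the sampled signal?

157.7 kHz mod fs = 44.1 kHz.
44.1 kHz > fs/2 = 28.4 kHz, folds to fs − 44.1 kHz = 12.7 kHz.

12.7 kHz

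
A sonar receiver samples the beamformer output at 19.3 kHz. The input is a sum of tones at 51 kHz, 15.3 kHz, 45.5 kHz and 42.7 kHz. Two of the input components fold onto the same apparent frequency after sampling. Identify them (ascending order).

45.5 kHz, 51 kHz

fs/2 = 9.65 kHz.
51 kHz mod fs = 12.4 kHz.
12.4 kHz > fs/2 = 9.65 kHz, folds to fs − 12.4 kHz = 6.9 kHz.
15.3 kHz > fs/2 = 9.65 kHz, folds to fs − 15.3 kHz = 4 kHz.
45.5 kHz mod fs = 6.9 kHz.
6.9 kHz ≤ fs/2 = 9.65 kHz, appears at 6.9 kHz.
42.7 kHz mod fs = 4.1 kHz.
4.1 kHz ≤ fs/2 = 9.65 kHz, appears at 4.1 kHz.
45.5 kHz and 51 kHz both map to 6.9 kHz.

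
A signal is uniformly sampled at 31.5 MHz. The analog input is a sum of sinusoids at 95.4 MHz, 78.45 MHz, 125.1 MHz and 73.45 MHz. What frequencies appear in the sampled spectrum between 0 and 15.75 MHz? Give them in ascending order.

0.9 MHz, 10.45 MHz, 15.45 MHz

fs/2 = 15.75 MHz.
95.4 MHz mod fs = 0.9 MHz.
0.9 MHz ≤ fs/2 = 15.75 MHz, appears at 0.9 MHz.
78.45 MHz mod fs = 15.45 MHz.
15.45 MHz ≤ fs/2 = 15.75 MHz, appears at 15.45 MHz.
125.1 MHz mod fs = 30.6 MHz.
30.6 MHz > fs/2 = 15.75 MHz, folds to fs − 30.6 MHz = 0.9 MHz.
73.45 MHz mod fs = 10.45 MHz.
10.45 MHz ≤ fs/2 = 15.75 MHz, appears at 10.45 MHz.
Distinct values: {0.9 MHz, 10.45 MHz, 15.45 MHz}.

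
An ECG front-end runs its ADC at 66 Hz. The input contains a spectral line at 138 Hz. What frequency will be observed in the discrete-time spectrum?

6 Hz

138 Hz mod fs = 6 Hz.
6 Hz ≤ fs/2 = 33 Hz, appears at 6 Hz.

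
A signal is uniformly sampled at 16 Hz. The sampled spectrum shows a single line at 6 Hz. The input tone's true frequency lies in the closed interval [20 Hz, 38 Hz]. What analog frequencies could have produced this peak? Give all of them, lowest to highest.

Frequencies that alias to 6 Hz are k·fs ± 6 Hz for integer k ≥ 0.
k=0: 6 Hz.
k=1: 10 Hz, 22 Hz.
k=2: 26 Hz, 38 Hz.
k=3: 42 Hz, 54 Hz.
Within [20 Hz, 38 Hz]: 22 Hz, 26 Hz, 38 Hz.

22 Hz, 26 Hz, 38 Hz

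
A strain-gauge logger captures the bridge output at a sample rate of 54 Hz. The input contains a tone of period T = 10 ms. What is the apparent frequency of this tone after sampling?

8 Hz

T = 10 ms → f = 1/T = 100 Hz.
100 Hz mod fs = 46 Hz.
46 Hz > fs/2 = 27 Hz, folds to fs − 46 Hz = 8 Hz.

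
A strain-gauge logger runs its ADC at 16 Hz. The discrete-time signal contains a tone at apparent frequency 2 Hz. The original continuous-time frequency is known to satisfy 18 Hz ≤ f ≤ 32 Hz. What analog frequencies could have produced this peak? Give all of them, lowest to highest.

Frequencies that alias to 2 Hz are k·fs ± 2 Hz for integer k ≥ 0.
k=0: 2 Hz.
k=1: 14 Hz, 18 Hz.
k=2: 30 Hz, 34 Hz.
k=3: 46 Hz, 50 Hz.
Within [18 Hz, 32 Hz]: 18 Hz, 30 Hz.

18 Hz, 30 Hz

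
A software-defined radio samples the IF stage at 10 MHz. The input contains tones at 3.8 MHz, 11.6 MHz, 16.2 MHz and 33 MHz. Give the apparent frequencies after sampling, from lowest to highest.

fs/2 = 5 MHz.
3.8 MHz ≤ fs/2 = 5 MHz, passes unchanged.
11.6 MHz mod fs = 1.6 MHz.
1.6 MHz ≤ fs/2 = 5 MHz, appears at 1.6 MHz.
16.2 MHz mod fs = 6.2 MHz.
6.2 MHz > fs/2 = 5 MHz, folds to fs − 6.2 MHz = 3.8 MHz.
33 MHz mod fs = 3 MHz.
3 MHz ≤ fs/2 = 5 MHz, appears at 3 MHz.
Distinct values: {1.6 MHz, 3 MHz, 3.8 MHz}.

1.6 MHz, 3 MHz, 3.8 MHz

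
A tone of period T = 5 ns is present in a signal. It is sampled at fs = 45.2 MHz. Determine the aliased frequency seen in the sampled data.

19.2 MHz

T = 5 ns → f = 1/T = 200 MHz.
200 MHz mod fs = 19.2 MHz.
19.2 MHz ≤ fs/2 = 22.6 MHz, appears at 19.2 MHz.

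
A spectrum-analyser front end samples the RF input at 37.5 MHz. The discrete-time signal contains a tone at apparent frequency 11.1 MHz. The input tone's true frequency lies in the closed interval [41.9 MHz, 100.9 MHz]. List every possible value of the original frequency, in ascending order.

48.6 MHz, 63.9 MHz, 86.1 MHz

Frequencies that alias to 11.1 MHz are k·fs ± 11.1 MHz for integer k ≥ 0.
k=0: 11.1 MHz.
k=1: 26.4 MHz, 48.6 MHz.
k=2: 63.9 MHz, 86.1 MHz.
k=3: 101.4 MHz, 123.6 MHz.
Within [41.9 MHz, 100.9 MHz]: 48.6 MHz, 63.9 MHz, 86.1 MHz.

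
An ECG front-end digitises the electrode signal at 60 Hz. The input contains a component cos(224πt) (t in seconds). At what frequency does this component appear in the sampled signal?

8 Hz

ω = 224π rad/s → f = ω/(2π) = 112 Hz.
112 Hz mod fs = 52 Hz.
52 Hz > fs/2 = 30 Hz, folds to fs − 52 Hz = 8 Hz.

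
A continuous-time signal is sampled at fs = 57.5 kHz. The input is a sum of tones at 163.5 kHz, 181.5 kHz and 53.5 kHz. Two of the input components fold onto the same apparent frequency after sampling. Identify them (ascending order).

fs/2 = 28.75 kHz.
163.5 kHz mod fs = 48.5 kHz.
48.5 kHz > fs/2 = 28.75 kHz, folds to fs − 48.5 kHz = 9 kHz.
181.5 kHz mod fs = 9 kHz.
9 kHz ≤ fs/2 = 28.75 kHz, appears at 9 kHz.
53.5 kHz > fs/2 = 28.75 kHz, folds to fs − 53.5 kHz = 4 kHz.
163.5 kHz and 181.5 kHz both map to 9 kHz.

163.5 kHz, 181.5 kHz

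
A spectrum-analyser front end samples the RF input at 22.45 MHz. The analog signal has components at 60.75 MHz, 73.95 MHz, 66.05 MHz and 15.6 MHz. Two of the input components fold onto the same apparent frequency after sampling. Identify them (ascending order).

fs/2 = 11.225 MHz.
60.75 MHz mod fs = 15.85 MHz.
15.85 MHz > fs/2 = 11.225 MHz, folds to fs − 15.85 MHz = 6.6 MHz.
73.95 MHz mod fs = 6.6 MHz.
6.6 MHz ≤ fs/2 = 11.225 MHz, appears at 6.6 MHz.
66.05 MHz mod fs = 21.15 MHz.
21.15 MHz > fs/2 = 11.225 MHz, folds to fs − 21.15 MHz = 1.3 MHz.
15.6 MHz > fs/2 = 11.225 MHz, folds to fs − 15.6 MHz = 6.85 MHz.
60.75 MHz and 73.95 MHz both map to 6.6 MHz.

60.75 MHz, 73.95 MHz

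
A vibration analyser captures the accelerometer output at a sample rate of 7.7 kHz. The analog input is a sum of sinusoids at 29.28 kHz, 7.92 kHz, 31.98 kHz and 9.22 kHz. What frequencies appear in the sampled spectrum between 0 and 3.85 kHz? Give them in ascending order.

0.22 kHz, 1.18 kHz, 1.52 kHz

fs/2 = 3.85 kHz.
29.28 kHz mod fs = 6.18 kHz.
6.18 kHz > fs/2 = 3.85 kHz, folds to fs − 6.18 kHz = 1.52 kHz.
7.92 kHz mod fs = 0.22 kHz.
0.22 kHz ≤ fs/2 = 3.85 kHz, appears at 0.22 kHz.
31.98 kHz mod fs = 1.18 kHz.
1.18 kHz ≤ fs/2 = 3.85 kHz, appears at 1.18 kHz.
9.22 kHz mod fs = 1.52 kHz.
1.52 kHz ≤ fs/2 = 3.85 kHz, appears at 1.52 kHz.
Distinct values: {0.22 kHz, 1.18 kHz, 1.52 kHz}.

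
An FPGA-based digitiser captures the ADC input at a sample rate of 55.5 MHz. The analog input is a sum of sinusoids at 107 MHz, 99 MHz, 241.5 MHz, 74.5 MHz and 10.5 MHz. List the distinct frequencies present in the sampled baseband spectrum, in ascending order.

fs/2 = 27.75 MHz.
107 MHz mod fs = 51.5 MHz.
51.5 MHz > fs/2 = 27.75 MHz, folds to fs − 51.5 MHz = 4 MHz.
99 MHz mod fs = 43.5 MHz.
43.5 MHz > fs/2 = 27.75 MHz, folds to fs − 43.5 MHz = 12 MHz.
241.5 MHz mod fs = 19.5 MHz.
19.5 MHz ≤ fs/2 = 27.75 MHz, appears at 19.5 MHz.
74.5 MHz mod fs = 19 MHz.
19 MHz ≤ fs/2 = 27.75 MHz, appears at 19 MHz.
10.5 MHz ≤ fs/2 = 27.75 MHz, passes unchanged.
Distinct values: {4 MHz, 10.5 MHz, 12 MHz, 19 MHz, 19.5 MHz}.

4 MHz, 10.5 MHz, 12 MHz, 19 MHz, 19.5 MHz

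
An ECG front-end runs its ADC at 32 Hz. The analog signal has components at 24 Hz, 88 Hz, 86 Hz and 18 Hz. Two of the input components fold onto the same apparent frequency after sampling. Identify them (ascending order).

fs/2 = 16 Hz.
24 Hz > fs/2 = 16 Hz, folds to fs − 24 Hz = 8 Hz.
88 Hz mod fs = 24 Hz.
24 Hz > fs/2 = 16 Hz, folds to fs − 24 Hz = 8 Hz.
86 Hz mod fs = 22 Hz.
22 Hz > fs/2 = 16 Hz, folds to fs − 22 Hz = 10 Hz.
18 Hz > fs/2 = 16 Hz, folds to fs − 18 Hz = 14 Hz.
24 Hz and 88 Hz both map to 8 Hz.

24 Hz, 88 Hz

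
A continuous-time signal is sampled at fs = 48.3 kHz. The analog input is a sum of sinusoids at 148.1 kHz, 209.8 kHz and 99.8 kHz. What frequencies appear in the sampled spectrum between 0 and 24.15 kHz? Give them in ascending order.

3.2 kHz, 16.6 kHz

fs/2 = 24.15 kHz.
148.1 kHz mod fs = 3.2 kHz.
3.2 kHz ≤ fs/2 = 24.15 kHz, appears at 3.2 kHz.
209.8 kHz mod fs = 16.6 kHz.
16.6 kHz ≤ fs/2 = 24.15 kHz, appears at 16.6 kHz.
99.8 kHz mod fs = 3.2 kHz.
3.2 kHz ≤ fs/2 = 24.15 kHz, appears at 3.2 kHz.
Distinct values: {3.2 kHz, 16.6 kHz}.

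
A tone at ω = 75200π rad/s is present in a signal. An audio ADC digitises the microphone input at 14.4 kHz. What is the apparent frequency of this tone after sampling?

ω = 75200π rad/s → f = ω/(2π) = 37600 Hz = 37.6 kHz.
37.6 kHz mod fs = 8.8 kHz.
8.8 kHz > fs/2 = 7.2 kHz, folds to fs − 8.8 kHz = 5.6 kHz.

5.6 kHz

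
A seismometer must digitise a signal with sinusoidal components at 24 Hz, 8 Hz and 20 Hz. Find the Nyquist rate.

48 Hz

Highest-frequency component: 24 Hz.
Nyquist rate = 2 × 24 Hz = 48 Hz.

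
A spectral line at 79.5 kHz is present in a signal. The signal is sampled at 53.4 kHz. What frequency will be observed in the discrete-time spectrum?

79.5 kHz mod fs = 26.1 kHz.
26.1 kHz ≤ fs/2 = 26.7 kHz, appears at 26.1 kHz.

26.1 kHz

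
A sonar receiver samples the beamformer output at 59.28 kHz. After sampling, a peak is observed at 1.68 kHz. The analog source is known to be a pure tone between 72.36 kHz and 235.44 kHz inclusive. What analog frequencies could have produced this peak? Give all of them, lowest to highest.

116.88 kHz, 120.24 kHz, 176.16 kHz, 179.52 kHz, 235.44 kHz

Frequencies that alias to 1.68 kHz are k·fs ± 1.68 kHz for integer k ≥ 0.
k=0: 1.68 kHz.
k=1: 57.6 kHz, 60.96 kHz.
k=2: 116.88 kHz, 120.24 kHz.
k=3: 176.16 kHz, 179.52 kHz.
k=4: 235.44 kHz, 238.8 kHz.
k=5: 294.72 kHz, 298.08 kHz.
Within [72.36 kHz, 235.44 kHz]: 116.88 kHz, 120.24 kHz, 176.16 kHz, 179.52 kHz, 235.44 kHz.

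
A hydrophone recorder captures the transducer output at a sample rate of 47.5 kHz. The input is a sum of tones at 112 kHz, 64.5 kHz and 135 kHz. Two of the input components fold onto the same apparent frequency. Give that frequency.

17 kHz

fs/2 = 23.75 kHz.
112 kHz mod fs = 17 kHz.
17 kHz ≤ fs/2 = 23.75 kHz, appears at 17 kHz.
64.5 kHz mod fs = 17 kHz.
17 kHz ≤ fs/2 = 23.75 kHz, appears at 17 kHz.
135 kHz mod fs = 40 kHz.
40 kHz > fs/2 = 23.75 kHz, folds to fs − 40 kHz = 7.5 kHz.
64.5 kHz and 112 kHz both map to 17 kHz.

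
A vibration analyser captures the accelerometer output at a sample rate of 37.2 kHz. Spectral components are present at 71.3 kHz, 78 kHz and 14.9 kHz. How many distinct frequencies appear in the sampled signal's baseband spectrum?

fs/2 = 18.6 kHz.
71.3 kHz mod fs = 34.1 kHz.
34.1 kHz > fs/2 = 18.6 kHz, folds to fs − 34.1 kHz = 3.1 kHz.
78 kHz mod fs = 3.6 kHz.
3.6 kHz ≤ fs/2 = 18.6 kHz, appears at 3.6 kHz.
14.9 kHz ≤ fs/2 = 18.6 kHz, passes unchanged.
Distinct values: {3.1 kHz, 3.6 kHz, 14.9 kHz} → 3.

3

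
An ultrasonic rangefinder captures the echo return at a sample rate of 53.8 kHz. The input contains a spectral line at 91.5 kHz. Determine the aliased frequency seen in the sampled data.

16.1 kHz

91.5 kHz mod fs = 37.7 kHz.
37.7 kHz > fs/2 = 26.9 kHz, folds to fs − 37.7 kHz = 16.1 kHz.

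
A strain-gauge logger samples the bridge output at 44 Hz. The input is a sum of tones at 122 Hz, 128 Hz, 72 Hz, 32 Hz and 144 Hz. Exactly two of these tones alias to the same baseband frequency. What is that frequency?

12 Hz

fs/2 = 22 Hz.
122 Hz mod fs = 34 Hz.
34 Hz > fs/2 = 22 Hz, folds to fs − 34 Hz = 10 Hz.
128 Hz mod fs = 40 Hz.
40 Hz > fs/2 = 22 Hz, folds to fs − 40 Hz = 4 Hz.
72 Hz mod fs = 28 Hz.
28 Hz > fs/2 = 22 Hz, folds to fs − 28 Hz = 16 Hz.
32 Hz > fs/2 = 22 Hz, folds to fs − 32 Hz = 12 Hz.
144 Hz mod fs = 12 Hz.
12 Hz ≤ fs/2 = 22 Hz, appears at 12 Hz.
32 Hz and 144 Hz both map to 12 Hz.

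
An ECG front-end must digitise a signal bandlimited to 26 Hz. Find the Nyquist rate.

Nyquist rate = 2 × 26 Hz = 52 Hz.

52 Hz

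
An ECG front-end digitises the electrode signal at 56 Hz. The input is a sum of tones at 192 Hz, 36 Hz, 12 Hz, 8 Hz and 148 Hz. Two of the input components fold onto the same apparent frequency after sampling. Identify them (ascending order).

36 Hz, 148 Hz

fs/2 = 28 Hz.
192 Hz mod fs = 24 Hz.
24 Hz ≤ fs/2 = 28 Hz, appears at 24 Hz.
36 Hz > fs/2 = 28 Hz, folds to fs − 36 Hz = 20 Hz.
12 Hz ≤ fs/2 = 28 Hz, passes unchanged.
8 Hz ≤ fs/2 = 28 Hz, passes unchanged.
148 Hz mod fs = 36 Hz.
36 Hz > fs/2 = 28 Hz, folds to fs − 36 Hz = 20 Hz.
36 Hz and 148 Hz both map to 20 Hz.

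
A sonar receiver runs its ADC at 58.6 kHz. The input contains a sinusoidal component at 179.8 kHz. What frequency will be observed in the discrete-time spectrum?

4 kHz

179.8 kHz mod fs = 4 kHz.
4 kHz ≤ fs/2 = 29.3 kHz, appears at 4 kHz.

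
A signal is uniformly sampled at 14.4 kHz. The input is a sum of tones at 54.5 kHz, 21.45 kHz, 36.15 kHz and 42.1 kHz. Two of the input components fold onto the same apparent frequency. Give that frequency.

7.05 kHz

fs/2 = 7.2 kHz.
54.5 kHz mod fs = 11.3 kHz.
11.3 kHz > fs/2 = 7.2 kHz, folds to fs − 11.3 kHz = 3.1 kHz.
21.45 kHz mod fs = 7.05 kHz.
7.05 kHz ≤ fs/2 = 7.2 kHz, appears at 7.05 kHz.
36.15 kHz mod fs = 7.35 kHz.
7.35 kHz > fs/2 = 7.2 kHz, folds to fs − 7.35 kHz = 7.05 kHz.
42.1 kHz mod fs = 13.3 kHz.
13.3 kHz > fs/2 = 7.2 kHz, folds to fs − 13.3 kHz = 1.1 kHz.
21.45 kHz and 36.15 kHz both map to 7.05 kHz.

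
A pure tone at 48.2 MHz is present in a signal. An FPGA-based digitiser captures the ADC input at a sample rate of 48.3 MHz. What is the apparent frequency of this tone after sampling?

0.1 MHz

48.2 MHz > fs/2 = 24.15 MHz, folds to fs − 48.2 MHz = 0.1 MHz.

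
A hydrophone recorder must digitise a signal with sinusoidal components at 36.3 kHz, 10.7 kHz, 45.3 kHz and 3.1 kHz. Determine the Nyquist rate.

Highest-frequency component: 45.3 kHz.
Nyquist rate = 2 × 45.3 kHz = 90.6 kHz.

90.6 kHz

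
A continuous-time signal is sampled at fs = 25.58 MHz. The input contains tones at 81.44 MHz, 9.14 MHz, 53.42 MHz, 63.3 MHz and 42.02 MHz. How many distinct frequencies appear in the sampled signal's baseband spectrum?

fs/2 = 12.79 MHz.
81.44 MHz mod fs = 4.7 MHz.
4.7 MHz ≤ fs/2 = 12.79 MHz, appears at 4.7 MHz.
9.14 MHz ≤ fs/2 = 12.79 MHz, passes unchanged.
53.42 MHz mod fs = 2.26 MHz.
2.26 MHz ≤ fs/2 = 12.79 MHz, appears at 2.26 MHz.
63.3 MHz mod fs = 12.14 MHz.
12.14 MHz ≤ fs/2 = 12.79 MHz, appears at 12.14 MHz.
42.02 MHz mod fs = 16.44 MHz.
16.44 MHz > fs/2 = 12.79 MHz, folds to fs − 16.44 MHz = 9.14 MHz.
Distinct values: {2.26 MHz, 4.7 MHz, 9.14 MHz, 12.14 MHz} → 4.

4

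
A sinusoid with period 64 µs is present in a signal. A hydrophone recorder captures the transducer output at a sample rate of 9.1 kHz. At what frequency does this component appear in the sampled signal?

2.575 kHz

T = 64 µs → f = 1/T = 15.625 kHz.
15.625 kHz mod fs = 6.525 kHz.
6.525 kHz > fs/2 = 4.55 kHz, folds to fs − 6.525 kHz = 2.575 kHz.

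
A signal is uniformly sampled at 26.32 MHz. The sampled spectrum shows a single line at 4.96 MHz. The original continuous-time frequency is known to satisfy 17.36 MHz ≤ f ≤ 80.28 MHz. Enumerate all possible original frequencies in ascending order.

21.36 MHz, 31.28 MHz, 47.68 MHz, 57.6 MHz, 74 MHz

Frequencies that alias to 4.96 MHz are k·fs ± 4.96 MHz for integer k ≥ 0.
k=0: 4.96 MHz.
k=1: 21.36 MHz, 31.28 MHz.
k=2: 47.68 MHz, 57.6 MHz.
k=3: 74 MHz, 83.92 MHz.
k=4: 100.32 MHz, 110.24 MHz.
Within [17.36 MHz, 80.28 MHz]: 21.36 MHz, 31.28 MHz, 47.68 MHz, 57.6 MHz, 74 MHz.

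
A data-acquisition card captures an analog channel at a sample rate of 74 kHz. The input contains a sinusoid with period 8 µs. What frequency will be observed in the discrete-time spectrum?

23 kHz

T = 8 µs → f = 1/T = 125 kHz.
125 kHz mod fs = 51 kHz.
51 kHz > fs/2 = 37 kHz, folds to fs − 51 kHz = 23 kHz.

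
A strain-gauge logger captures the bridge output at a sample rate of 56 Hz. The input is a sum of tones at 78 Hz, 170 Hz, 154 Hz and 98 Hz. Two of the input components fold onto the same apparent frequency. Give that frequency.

14 Hz

fs/2 = 28 Hz.
78 Hz mod fs = 22 Hz.
22 Hz ≤ fs/2 = 28 Hz, appears at 22 Hz.
170 Hz mod fs = 2 Hz.
2 Hz ≤ fs/2 = 28 Hz, appears at 2 Hz.
154 Hz mod fs = 42 Hz.
42 Hz > fs/2 = 28 Hz, folds to fs − 42 Hz = 14 Hz.
98 Hz mod fs = 42 Hz.
42 Hz > fs/2 = 28 Hz, folds to fs − 42 Hz = 14 Hz.
98 Hz and 154 Hz both map to 14 Hz.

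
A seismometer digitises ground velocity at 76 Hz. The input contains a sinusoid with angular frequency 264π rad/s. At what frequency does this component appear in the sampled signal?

ω = 264π rad/s → f = ω/(2π) = 132 Hz.
132 Hz mod fs = 56 Hz.
56 Hz > fs/2 = 38 Hz, folds to fs − 56 Hz = 20 Hz.

20 Hz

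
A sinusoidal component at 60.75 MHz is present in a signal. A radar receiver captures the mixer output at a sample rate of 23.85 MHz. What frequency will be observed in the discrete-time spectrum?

60.75 MHz mod fs = 13.05 MHz.
13.05 MHz > fs/2 = 11.925 MHz, folds to fs − 13.05 MHz = 10.8 MHz.

10.8 MHz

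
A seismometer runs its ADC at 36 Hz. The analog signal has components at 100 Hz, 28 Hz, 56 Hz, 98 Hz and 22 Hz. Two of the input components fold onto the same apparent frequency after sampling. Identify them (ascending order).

28 Hz, 100 Hz

fs/2 = 18 Hz.
100 Hz mod fs = 28 Hz.
28 Hz > fs/2 = 18 Hz, folds to fs − 28 Hz = 8 Hz.
28 Hz > fs/2 = 18 Hz, folds to fs − 28 Hz = 8 Hz.
56 Hz mod fs = 20 Hz.
20 Hz > fs/2 = 18 Hz, folds to fs − 20 Hz = 16 Hz.
98 Hz mod fs = 26 Hz.
26 Hz > fs/2 = 18 Hz, folds to fs − 26 Hz = 10 Hz.
22 Hz > fs/2 = 18 Hz, folds to fs − 22 Hz = 14 Hz.
28 Hz and 100 Hz both map to 8 Hz.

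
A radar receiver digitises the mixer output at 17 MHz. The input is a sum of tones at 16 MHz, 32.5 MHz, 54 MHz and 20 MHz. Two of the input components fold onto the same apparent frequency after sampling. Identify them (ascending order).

20 MHz, 54 MHz

fs/2 = 8.5 MHz.
16 MHz > fs/2 = 8.5 MHz, folds to fs − 16 MHz = 1 MHz.
32.5 MHz mod fs = 15.5 MHz.
15.5 MHz > fs/2 = 8.5 MHz, folds to fs − 15.5 MHz = 1.5 MHz.
54 MHz mod fs = 3 MHz.
3 MHz ≤ fs/2 = 8.5 MHz, appears at 3 MHz.
20 MHz mod fs = 3 MHz.
3 MHz ≤ fs/2 = 8.5 MHz, appears at 3 MHz.
20 MHz and 54 MHz both map to 3 MHz.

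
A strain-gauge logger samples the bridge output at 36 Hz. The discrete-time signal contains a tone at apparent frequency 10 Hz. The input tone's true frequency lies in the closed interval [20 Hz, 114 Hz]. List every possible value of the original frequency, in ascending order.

Frequencies that alias to 10 Hz are k·fs ± 10 Hz for integer k ≥ 0.
k=0: 10 Hz.
k=1: 26 Hz, 46 Hz.
k=2: 62 Hz, 82 Hz.
k=3: 98 Hz, 118 Hz.
k=4: 134 Hz, 154 Hz.
Within [20 Hz, 114 Hz]: 26 Hz, 46 Hz, 62 Hz, 82 Hz, 98 Hz.

26 Hz, 46 Hz, 62 Hz, 82 Hz, 98 Hz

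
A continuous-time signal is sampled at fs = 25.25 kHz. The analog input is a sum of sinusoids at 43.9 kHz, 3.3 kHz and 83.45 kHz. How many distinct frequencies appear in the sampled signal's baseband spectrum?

3

fs/2 = 12.625 kHz.
43.9 kHz mod fs = 18.65 kHz.
18.65 kHz > fs/2 = 12.625 kHz, folds to fs − 18.65 kHz = 6.6 kHz.
3.3 kHz ≤ fs/2 = 12.625 kHz, passes unchanged.
83.45 kHz mod fs = 7.7 kHz.
7.7 kHz ≤ fs/2 = 12.625 kHz, appears at 7.7 kHz.
Distinct values: {3.3 kHz, 6.6 kHz, 7.7 kHz} → 3.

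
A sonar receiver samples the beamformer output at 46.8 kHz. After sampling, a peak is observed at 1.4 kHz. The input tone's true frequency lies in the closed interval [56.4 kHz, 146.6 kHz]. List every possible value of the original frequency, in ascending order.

92.2 kHz, 95 kHz, 139 kHz, 141.8 kHz

Frequencies that alias to 1.4 kHz are k·fs ± 1.4 kHz for integer k ≥ 0.
k=0: 1.4 kHz.
k=1: 45.4 kHz, 48.2 kHz.
k=2: 92.2 kHz, 95 kHz.
k=3: 139 kHz, 141.8 kHz.
k=4: 185.8 kHz, 188.6 kHz.
Within [56.4 kHz, 146.6 kHz]: 92.2 kHz, 95 kHz, 139 kHz, 141.8 kHz.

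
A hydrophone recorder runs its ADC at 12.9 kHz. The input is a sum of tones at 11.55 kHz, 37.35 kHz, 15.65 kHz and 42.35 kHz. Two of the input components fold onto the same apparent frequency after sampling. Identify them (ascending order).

fs/2 = 6.45 kHz.
11.55 kHz > fs/2 = 6.45 kHz, folds to fs − 11.55 kHz = 1.35 kHz.
37.35 kHz mod fs = 11.55 kHz.
11.55 kHz > fs/2 = 6.45 kHz, folds to fs − 11.55 kHz = 1.35 kHz.
15.65 kHz mod fs = 2.75 kHz.
2.75 kHz ≤ fs/2 = 6.45 kHz, appears at 2.75 kHz.
42.35 kHz mod fs = 3.65 kHz.
3.65 kHz ≤ fs/2 = 6.45 kHz, appears at 3.65 kHz.
11.55 kHz and 37.35 kHz both map to 1.35 kHz.

11.55 kHz, 37.35 kHz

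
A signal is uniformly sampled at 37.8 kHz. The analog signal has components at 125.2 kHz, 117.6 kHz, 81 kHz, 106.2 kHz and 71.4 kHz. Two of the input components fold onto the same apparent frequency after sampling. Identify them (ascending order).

fs/2 = 18.9 kHz.
125.2 kHz mod fs = 11.8 kHz.
11.8 kHz ≤ fs/2 = 18.9 kHz, appears at 11.8 kHz.
117.6 kHz mod fs = 4.2 kHz.
4.2 kHz ≤ fs/2 = 18.9 kHz, appears at 4.2 kHz.
81 kHz mod fs = 5.4 kHz.
5.4 kHz ≤ fs/2 = 18.9 kHz, appears at 5.4 kHz.
106.2 kHz mod fs = 30.6 kHz.
30.6 kHz > fs/2 = 18.9 kHz, folds to fs − 30.6 kHz = 7.2 kHz.
71.4 kHz mod fs = 33.6 kHz.
33.6 kHz > fs/2 = 18.9 kHz, folds to fs − 33.6 kHz = 4.2 kHz.
71.4 kHz and 117.6 kHz both map to 4.2 kHz.

71.4 kHz, 117.6 kHz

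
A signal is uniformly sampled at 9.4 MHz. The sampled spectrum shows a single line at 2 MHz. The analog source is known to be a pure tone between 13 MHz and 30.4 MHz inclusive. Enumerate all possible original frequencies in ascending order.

16.8 MHz, 20.8 MHz, 26.2 MHz, 30.2 MHz

Frequencies that alias to 2 MHz are k·fs ± 2 MHz for integer k ≥ 0.
k=0: 2 MHz.
k=1: 7.4 MHz, 11.4 MHz.
k=2: 16.8 MHz, 20.8 MHz.
k=3: 26.2 MHz, 30.2 MHz.
k=4: 35.6 MHz, 39.6 MHz.
Within [13 MHz, 30.4 MHz]: 16.8 MHz, 20.8 MHz, 26.2 MHz, 30.2 MHz.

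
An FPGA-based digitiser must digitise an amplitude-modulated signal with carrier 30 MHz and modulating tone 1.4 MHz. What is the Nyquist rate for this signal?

AM sidebands sit at fc ± fm = 28.6 MHz and 31.4 MHz.
Highest-frequency component: 31.4 MHz.
Nyquist rate = 2 × 31.4 MHz = 62.8 MHz.

62.8 MHz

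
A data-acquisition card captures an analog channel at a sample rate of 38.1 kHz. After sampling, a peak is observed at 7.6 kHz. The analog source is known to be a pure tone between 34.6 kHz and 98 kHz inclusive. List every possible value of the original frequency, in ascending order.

45.7 kHz, 68.6 kHz, 83.8 kHz

Frequencies that alias to 7.6 kHz are k·fs ± 7.6 kHz for integer k ≥ 0.
k=0: 7.6 kHz.
k=1: 30.5 kHz, 45.7 kHz.
k=2: 68.6 kHz, 83.8 kHz.
k=3: 106.7 kHz, 121.9 kHz.
Within [34.6 kHz, 98 kHz]: 45.7 kHz, 68.6 kHz, 83.8 kHz.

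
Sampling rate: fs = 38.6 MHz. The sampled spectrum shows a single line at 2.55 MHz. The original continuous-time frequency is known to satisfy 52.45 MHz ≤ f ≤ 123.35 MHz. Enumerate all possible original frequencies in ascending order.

74.65 MHz, 79.75 MHz, 113.25 MHz, 118.35 MHz

Frequencies that alias to 2.55 MHz are k·fs ± 2.55 MHz for integer k ≥ 0.
k=0: 2.55 MHz.
k=1: 36.05 MHz, 41.15 MHz.
k=2: 74.65 MHz, 79.75 MHz.
k=3: 113.25 MHz, 118.35 MHz.
k=4: 151.85 MHz, 156.95 MHz.
Within [52.45 MHz, 123.35 MHz]: 74.65 MHz, 79.75 MHz, 113.25 MHz, 118.35 MHz.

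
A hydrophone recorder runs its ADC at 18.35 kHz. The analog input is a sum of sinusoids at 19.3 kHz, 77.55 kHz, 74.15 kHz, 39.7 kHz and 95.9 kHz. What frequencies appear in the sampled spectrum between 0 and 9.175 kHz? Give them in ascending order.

0.75 kHz, 0.95 kHz, 3 kHz, 4.15 kHz

fs/2 = 9.175 kHz.
19.3 kHz mod fs = 0.95 kHz.
0.95 kHz ≤ fs/2 = 9.175 kHz, appears at 0.95 kHz.
77.55 kHz mod fs = 4.15 kHz.
4.15 kHz ≤ fs/2 = 9.175 kHz, appears at 4.15 kHz.
74.15 kHz mod fs = 0.75 kHz.
0.75 kHz ≤ fs/2 = 9.175 kHz, appears at 0.75 kHz.
39.7 kHz mod fs = 3 kHz.
3 kHz ≤ fs/2 = 9.175 kHz, appears at 3 kHz.
95.9 kHz mod fs = 4.15 kHz.
4.15 kHz ≤ fs/2 = 9.175 kHz, appears at 4.15 kHz.
Distinct values: {0.75 kHz, 0.95 kHz, 3 kHz, 4.15 kHz}.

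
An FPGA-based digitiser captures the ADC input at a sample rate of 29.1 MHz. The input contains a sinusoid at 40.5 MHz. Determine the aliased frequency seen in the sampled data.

11.4 MHz

40.5 MHz mod fs = 11.4 MHz.
11.4 MHz ≤ fs/2 = 14.55 MHz, appears at 11.4 MHz.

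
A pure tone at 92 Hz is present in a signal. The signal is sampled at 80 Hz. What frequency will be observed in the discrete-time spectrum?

12 Hz

92 Hz mod fs = 12 Hz.
12 Hz ≤ fs/2 = 40 Hz, appears at 12 Hz.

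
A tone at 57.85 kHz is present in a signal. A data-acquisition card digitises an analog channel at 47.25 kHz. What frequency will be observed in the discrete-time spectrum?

57.85 kHz mod fs = 10.6 kHz.
10.6 kHz ≤ fs/2 = 23.625 kHz, appears at 10.6 kHz.

10.6 kHz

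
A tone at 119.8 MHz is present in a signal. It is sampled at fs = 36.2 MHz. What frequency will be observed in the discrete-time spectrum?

119.8 MHz mod fs = 11.2 MHz.
11.2 MHz ≤ fs/2 = 18.1 MHz, appears at 11.2 MHz.

11.2 MHz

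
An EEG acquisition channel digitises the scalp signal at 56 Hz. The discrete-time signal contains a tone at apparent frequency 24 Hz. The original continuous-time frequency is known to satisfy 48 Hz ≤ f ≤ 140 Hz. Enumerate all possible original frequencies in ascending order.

80 Hz, 88 Hz, 136 Hz

Frequencies that alias to 24 Hz are k·fs ± 24 Hz for integer k ≥ 0.
k=0: 24 Hz.
k=1: 32 Hz, 80 Hz.
k=2: 88 Hz, 136 Hz.
k=3: 144 Hz, 192 Hz.
Within [48 Hz, 140 Hz]: 80 Hz, 88 Hz, 136 Hz.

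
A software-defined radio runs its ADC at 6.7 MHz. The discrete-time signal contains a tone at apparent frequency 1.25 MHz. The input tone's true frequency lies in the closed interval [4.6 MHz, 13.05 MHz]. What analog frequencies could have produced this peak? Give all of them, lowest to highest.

5.45 MHz, 7.95 MHz, 12.15 MHz

Frequencies that alias to 1.25 MHz are k·fs ± 1.25 MHz for integer k ≥ 0.
k=0: 1.25 MHz.
k=1: 5.45 MHz, 7.95 MHz.
k=2: 12.15 MHz, 14.65 MHz.
k=3: 18.85 MHz, 21.35 MHz.
Within [4.6 MHz, 13.05 MHz]: 5.45 MHz, 7.95 MHz, 12.15 MHz.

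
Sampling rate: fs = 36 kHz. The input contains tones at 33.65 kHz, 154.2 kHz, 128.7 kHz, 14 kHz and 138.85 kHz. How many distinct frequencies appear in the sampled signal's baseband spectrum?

5

fs/2 = 18 kHz.
33.65 kHz > fs/2 = 18 kHz, folds to fs − 33.65 kHz = 2.35 kHz.
154.2 kHz mod fs = 10.2 kHz.
10.2 kHz ≤ fs/2 = 18 kHz, appears at 10.2 kHz.
128.7 kHz mod fs = 20.7 kHz.
20.7 kHz > fs/2 = 18 kHz, folds to fs − 20.7 kHz = 15.3 kHz.
14 kHz ≤ fs/2 = 18 kHz, passes unchanged.
138.85 kHz mod fs = 30.85 kHz.
30.85 kHz > fs/2 = 18 kHz, folds to fs − 30.85 kHz = 5.15 kHz.
Distinct values: {2.35 kHz, 5.15 kHz, 10.2 kHz, 14 kHz, 15.3 kHz} → 5.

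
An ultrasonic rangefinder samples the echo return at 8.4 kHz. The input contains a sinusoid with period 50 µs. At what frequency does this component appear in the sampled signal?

T = 50 µs → f = 1/T = 20 kHz.
20 kHz mod fs = 3.2 kHz.
3.2 kHz ≤ fs/2 = 4.2 kHz, appears at 3.2 kHz.

3.2 kHz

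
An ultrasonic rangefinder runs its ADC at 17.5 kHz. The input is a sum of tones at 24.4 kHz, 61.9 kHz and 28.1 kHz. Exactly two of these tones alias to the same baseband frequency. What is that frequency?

6.9 kHz

fs/2 = 8.75 kHz.
24.4 kHz mod fs = 6.9 kHz.
6.9 kHz ≤ fs/2 = 8.75 kHz, appears at 6.9 kHz.
61.9 kHz mod fs = 9.4 kHz.
9.4 kHz > fs/2 = 8.75 kHz, folds to fs − 9.4 kHz = 8.1 kHz.
28.1 kHz mod fs = 10.6 kHz.
10.6 kHz > fs/2 = 8.75 kHz, folds to fs − 10.6 kHz = 6.9 kHz.
24.4 kHz and 28.1 kHz both map to 6.9 kHz.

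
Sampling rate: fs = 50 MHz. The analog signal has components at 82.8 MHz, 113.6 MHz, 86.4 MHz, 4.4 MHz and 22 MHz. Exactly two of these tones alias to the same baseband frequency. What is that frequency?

13.6 MHz

fs/2 = 25 MHz.
82.8 MHz mod fs = 32.8 MHz.
32.8 MHz > fs/2 = 25 MHz, folds to fs − 32.8 MHz = 17.2 MHz.
113.6 MHz mod fs = 13.6 MHz.
13.6 MHz ≤ fs/2 = 25 MHz, appears at 13.6 MHz.
86.4 MHz mod fs = 36.4 MHz.
36.4 MHz > fs/2 = 25 MHz, folds to fs − 36.4 MHz = 13.6 MHz.
4.4 MHz ≤ fs/2 = 25 MHz, passes unchanged.
22 MHz ≤ fs/2 = 25 MHz, passes unchanged.
86.4 MHz and 113.6 MHz both map to 13.6 MHz.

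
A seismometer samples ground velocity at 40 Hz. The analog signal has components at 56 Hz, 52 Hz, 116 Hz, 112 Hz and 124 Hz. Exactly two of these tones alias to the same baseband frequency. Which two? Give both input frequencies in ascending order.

fs/2 = 20 Hz.
56 Hz mod fs = 16 Hz.
16 Hz ≤ fs/2 = 20 Hz, appears at 16 Hz.
52 Hz mod fs = 12 Hz.
12 Hz ≤ fs/2 = 20 Hz, appears at 12 Hz.
116 Hz mod fs = 36 Hz.
36 Hz > fs/2 = 20 Hz, folds to fs − 36 Hz = 4 Hz.
112 Hz mod fs = 32 Hz.
32 Hz > fs/2 = 20 Hz, folds to fs − 32 Hz = 8 Hz.
124 Hz mod fs = 4 Hz.
4 Hz ≤ fs/2 = 20 Hz, appears at 4 Hz.
116 Hz and 124 Hz both map to 4 Hz.

116 Hz, 124 Hz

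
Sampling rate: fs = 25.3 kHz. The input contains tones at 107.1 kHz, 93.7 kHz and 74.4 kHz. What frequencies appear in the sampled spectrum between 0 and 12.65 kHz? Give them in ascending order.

1.5 kHz, 5.9 kHz, 7.5 kHz

fs/2 = 12.65 kHz.
107.1 kHz mod fs = 5.9 kHz.
5.9 kHz ≤ fs/2 = 12.65 kHz, appears at 5.9 kHz.
93.7 kHz mod fs = 17.8 kHz.
17.8 kHz > fs/2 = 12.65 kHz, folds to fs − 17.8 kHz = 7.5 kHz.
74.4 kHz mod fs = 23.8 kHz.
23.8 kHz > fs/2 = 12.65 kHz, folds to fs − 23.8 kHz = 1.5 kHz.
Distinct values: {1.5 kHz, 5.9 kHz, 7.5 kHz}.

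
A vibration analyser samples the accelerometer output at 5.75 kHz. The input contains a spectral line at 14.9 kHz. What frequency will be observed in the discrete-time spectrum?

14.9 kHz mod fs = 3.4 kHz.
3.4 kHz > fs/2 = 2.875 kHz, folds to fs − 3.4 kHz = 2.35 kHz.

2.35 kHz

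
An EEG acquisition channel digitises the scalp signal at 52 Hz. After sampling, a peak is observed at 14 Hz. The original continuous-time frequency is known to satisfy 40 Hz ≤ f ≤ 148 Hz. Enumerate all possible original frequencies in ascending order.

Frequencies that alias to 14 Hz are k·fs ± 14 Hz for integer k ≥ 0.
k=0: 14 Hz.
k=1: 38 Hz, 66 Hz.
k=2: 90 Hz, 118 Hz.
k=3: 142 Hz, 170 Hz.
k=4: 194 Hz, 222 Hz.
Within [40 Hz, 148 Hz]: 66 Hz, 90 Hz, 118 Hz, 142 Hz.

66 Hz, 90 Hz, 118 Hz, 142 Hz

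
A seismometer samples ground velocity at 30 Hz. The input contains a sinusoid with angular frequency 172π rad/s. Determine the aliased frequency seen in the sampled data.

ω = 172π rad/s → f = ω/(2π) = 86 Hz.
86 Hz mod fs = 26 Hz.
26 Hz > fs/2 = 15 Hz, folds to fs − 26 Hz = 4 Hz.

4 Hz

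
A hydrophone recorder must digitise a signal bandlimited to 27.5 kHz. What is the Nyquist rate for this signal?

55 kHz

Nyquist rate = 2 × 27.5 kHz = 55 kHz.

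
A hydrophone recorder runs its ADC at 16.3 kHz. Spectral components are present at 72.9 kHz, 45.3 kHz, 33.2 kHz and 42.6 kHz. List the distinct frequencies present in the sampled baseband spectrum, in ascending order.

fs/2 = 8.15 kHz.
72.9 kHz mod fs = 7.7 kHz.
7.7 kHz ≤ fs/2 = 8.15 kHz, appears at 7.7 kHz.
45.3 kHz mod fs = 12.7 kHz.
12.7 kHz > fs/2 = 8.15 kHz, folds to fs − 12.7 kHz = 3.6 kHz.
33.2 kHz mod fs = 0.6 kHz.
0.6 kHz ≤ fs/2 = 8.15 kHz, appears at 0.6 kHz.
42.6 kHz mod fs = 10 kHz.
10 kHz > fs/2 = 8.15 kHz, folds to fs − 10 kHz = 6.3 kHz.
Distinct values: {0.6 kHz, 3.6 kHz, 6.3 kHz, 7.7 kHz}.

0.6 kHz, 3.6 kHz, 6.3 kHz, 7.7 kHz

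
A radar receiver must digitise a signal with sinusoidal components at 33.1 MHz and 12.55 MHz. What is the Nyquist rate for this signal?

Highest-frequency component: 33.1 MHz.
Nyquist rate = 2 × 33.1 MHz = 66.2 MHz.

66.2 MHz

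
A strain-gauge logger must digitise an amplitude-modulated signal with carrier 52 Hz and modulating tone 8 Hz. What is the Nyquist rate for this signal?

120 Hz

AM sidebands sit at fc ± fm = 44 Hz and 60 Hz.
Highest-frequency component: 60 Hz.
Nyquist rate = 2 × 60 Hz = 120 Hz.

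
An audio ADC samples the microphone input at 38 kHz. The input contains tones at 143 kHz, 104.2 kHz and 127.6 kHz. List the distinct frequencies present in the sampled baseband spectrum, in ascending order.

fs/2 = 19 kHz.
143 kHz mod fs = 29 kHz.
29 kHz > fs/2 = 19 kHz, folds to fs − 29 kHz = 9 kHz.
104.2 kHz mod fs = 28.2 kHz.
28.2 kHz > fs/2 = 19 kHz, folds to fs − 28.2 kHz = 9.8 kHz.
127.6 kHz mod fs = 13.6 kHz.
13.6 kHz ≤ fs/2 = 19 kHz, appears at 13.6 kHz.
Distinct values: {9 kHz, 9.8 kHz, 13.6 kHz}.

9 kHz, 9.8 kHz, 13.6 kHz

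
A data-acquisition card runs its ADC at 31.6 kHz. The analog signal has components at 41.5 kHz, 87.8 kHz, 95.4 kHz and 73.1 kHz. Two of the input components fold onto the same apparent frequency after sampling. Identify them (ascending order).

fs/2 = 15.8 kHz.
41.5 kHz mod fs = 9.9 kHz.
9.9 kHz ≤ fs/2 = 15.8 kHz, appears at 9.9 kHz.
87.8 kHz mod fs = 24.6 kHz.
24.6 kHz > fs/2 = 15.8 kHz, folds to fs − 24.6 kHz = 7 kHz.
95.4 kHz mod fs = 0.6 kHz.
0.6 kHz ≤ fs/2 = 15.8 kHz, appears at 0.6 kHz.
73.1 kHz mod fs = 9.9 kHz.
9.9 kHz ≤ fs/2 = 15.8 kHz, appears at 9.9 kHz.
41.5 kHz and 73.1 kHz both map to 9.9 kHz.

41.5 kHz, 73.1 kHz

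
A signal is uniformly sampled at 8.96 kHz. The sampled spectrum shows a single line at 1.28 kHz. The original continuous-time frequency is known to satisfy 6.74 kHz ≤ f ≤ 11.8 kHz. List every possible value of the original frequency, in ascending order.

Frequencies that alias to 1.28 kHz are k·fs ± 1.28 kHz for integer k ≥ 0.
k=0: 1.28 kHz.
k=1: 7.68 kHz, 10.24 kHz.
k=2: 16.64 kHz, 19.2 kHz.
Within [6.74 kHz, 11.8 kHz]: 7.68 kHz, 10.24 kHz.

7.68 kHz, 10.24 kHz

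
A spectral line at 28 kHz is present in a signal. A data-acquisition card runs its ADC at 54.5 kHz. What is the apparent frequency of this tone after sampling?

28 kHz > fs/2 = 27.25 kHz, folds to fs − 28 kHz = 26.5 kHz.

26.5 kHz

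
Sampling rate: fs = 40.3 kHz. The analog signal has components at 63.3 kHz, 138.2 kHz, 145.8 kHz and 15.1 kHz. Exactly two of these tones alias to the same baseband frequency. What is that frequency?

17.3 kHz

fs/2 = 20.15 kHz.
63.3 kHz mod fs = 23 kHz.
23 kHz > fs/2 = 20.15 kHz, folds to fs − 23 kHz = 17.3 kHz.
138.2 kHz mod fs = 17.3 kHz.
17.3 kHz ≤ fs/2 = 20.15 kHz, appears at 17.3 kHz.
145.8 kHz mod fs = 24.9 kHz.
24.9 kHz > fs/2 = 20.15 kHz, folds to fs − 24.9 kHz = 15.4 kHz.
15.1 kHz ≤ fs/2 = 20.15 kHz, passes unchanged.
63.3 kHz and 138.2 kHz both map to 17.3 kHz.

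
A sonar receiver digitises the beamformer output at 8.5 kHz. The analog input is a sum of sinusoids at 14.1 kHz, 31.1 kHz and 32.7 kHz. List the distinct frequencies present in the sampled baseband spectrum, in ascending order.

fs/2 = 4.25 kHz.
14.1 kHz mod fs = 5.6 kHz.
5.6 kHz > fs/2 = 4.25 kHz, folds to fs − 5.6 kHz = 2.9 kHz.
31.1 kHz mod fs = 5.6 kHz.
5.6 kHz > fs/2 = 4.25 kHz, folds to fs − 5.6 kHz = 2.9 kHz.
32.7 kHz mod fs = 7.2 kHz.
7.2 kHz > fs/2 = 4.25 kHz, folds to fs − 7.2 kHz = 1.3 kHz.
Distinct values: {1.3 kHz, 2.9 kHz}.

1.3 kHz, 2.9 kHz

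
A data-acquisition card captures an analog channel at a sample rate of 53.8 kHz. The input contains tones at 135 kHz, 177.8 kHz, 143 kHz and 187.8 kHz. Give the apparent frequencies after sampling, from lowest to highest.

fs/2 = 26.9 kHz.
135 kHz mod fs = 27.4 kHz.
27.4 kHz > fs/2 = 26.9 kHz, folds to fs − 27.4 kHz = 26.4 kHz.
177.8 kHz mod fs = 16.4 kHz.
16.4 kHz ≤ fs/2 = 26.9 kHz, appears at 16.4 kHz.
143 kHz mod fs = 35.4 kHz.
35.4 kHz > fs/2 = 26.9 kHz, folds to fs − 35.4 kHz = 18.4 kHz.
187.8 kHz mod fs = 26.4 kHz.
26.4 kHz ≤ fs/2 = 26.9 kHz, appears at 26.4 kHz.
Distinct values: {16.4 kHz, 18.4 kHz, 26.4 kHz}.

16.4 kHz, 18.4 kHz, 26.4 kHz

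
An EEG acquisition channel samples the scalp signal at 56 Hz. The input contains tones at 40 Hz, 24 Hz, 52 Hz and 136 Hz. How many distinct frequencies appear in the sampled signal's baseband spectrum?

3

fs/2 = 28 Hz.
40 Hz > fs/2 = 28 Hz, folds to fs − 40 Hz = 16 Hz.
24 Hz ≤ fs/2 = 28 Hz, passes unchanged.
52 Hz > fs/2 = 28 Hz, folds to fs − 52 Hz = 4 Hz.
136 Hz mod fs = 24 Hz.
24 Hz ≤ fs/2 = 28 Hz, appears at 24 Hz.
Distinct values: {4 Hz, 16 Hz, 24 Hz} → 3.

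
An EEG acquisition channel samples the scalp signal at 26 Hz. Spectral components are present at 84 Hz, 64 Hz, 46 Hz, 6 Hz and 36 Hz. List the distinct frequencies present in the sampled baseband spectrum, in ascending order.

6 Hz, 10 Hz, 12 Hz

fs/2 = 13 Hz.
84 Hz mod fs = 6 Hz.
6 Hz ≤ fs/2 = 13 Hz, appears at 6 Hz.
64 Hz mod fs = 12 Hz.
12 Hz ≤ fs/2 = 13 Hz, appears at 12 Hz.
46 Hz mod fs = 20 Hz.
20 Hz > fs/2 = 13 Hz, folds to fs − 20 Hz = 6 Hz.
6 Hz ≤ fs/2 = 13 Hz, passes unchanged.
36 Hz mod fs = 10 Hz.
10 Hz ≤ fs/2 = 13 Hz, appears at 10 Hz.
Distinct values: {6 Hz, 10 Hz, 12 Hz}.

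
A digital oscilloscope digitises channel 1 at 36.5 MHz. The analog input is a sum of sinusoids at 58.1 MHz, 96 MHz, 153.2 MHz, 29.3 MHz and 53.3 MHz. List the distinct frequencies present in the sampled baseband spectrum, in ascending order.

fs/2 = 18.25 MHz.
58.1 MHz mod fs = 21.6 MHz.
21.6 MHz > fs/2 = 18.25 MHz, folds to fs − 21.6 MHz = 14.9 MHz.
96 MHz mod fs = 23 MHz.
23 MHz > fs/2 = 18.25 MHz, folds to fs − 23 MHz = 13.5 MHz.
153.2 MHz mod fs = 7.2 MHz.
7.2 MHz ≤ fs/2 = 18.25 MHz, appears at 7.2 MHz.
29.3 MHz > fs/2 = 18.25 MHz, folds to fs − 29.3 MHz = 7.2 MHz.
53.3 MHz mod fs = 16.8 MHz.
16.8 MHz ≤ fs/2 = 18.25 MHz, appears at 16.8 MHz.
Distinct values: {7.2 MHz, 13.5 MHz, 14.9 MHz, 16.8 MHz}.

7.2 MHz, 13.5 MHz, 14.9 MHz, 16.8 MHz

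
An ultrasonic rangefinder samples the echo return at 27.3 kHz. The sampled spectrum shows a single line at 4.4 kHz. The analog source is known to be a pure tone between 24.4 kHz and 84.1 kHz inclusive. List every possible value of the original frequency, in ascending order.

31.7 kHz, 50.2 kHz, 59 kHz, 77.5 kHz

Frequencies that alias to 4.4 kHz are k·fs ± 4.4 kHz for integer k ≥ 0.
k=0: 4.4 kHz.
k=1: 22.9 kHz, 31.7 kHz.
k=2: 50.2 kHz, 59 kHz.
k=3: 77.5 kHz, 86.3 kHz.
k=4: 104.8 kHz, 113.6 kHz.
Within [24.4 kHz, 84.1 kHz]: 31.7 kHz, 50.2 kHz, 59 kHz, 77.5 kHz.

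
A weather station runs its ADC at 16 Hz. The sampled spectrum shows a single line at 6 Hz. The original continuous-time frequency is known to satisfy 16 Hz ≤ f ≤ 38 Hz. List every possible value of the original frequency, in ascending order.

Frequencies that alias to 6 Hz are k·fs ± 6 Hz for integer k ≥ 0.
k=0: 6 Hz.
k=1: 10 Hz, 22 Hz.
k=2: 26 Hz, 38 Hz.
k=3: 42 Hz, 54 Hz.
Within [16 Hz, 38 Hz]: 22 Hz, 26 Hz, 38 Hz.

22 Hz, 26 Hz, 38 Hz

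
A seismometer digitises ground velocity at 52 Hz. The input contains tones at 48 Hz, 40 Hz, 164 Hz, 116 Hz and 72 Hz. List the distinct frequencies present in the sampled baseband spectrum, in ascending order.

4 Hz, 8 Hz, 12 Hz, 20 Hz

fs/2 = 26 Hz.
48 Hz > fs/2 = 26 Hz, folds to fs − 48 Hz = 4 Hz.
40 Hz > fs/2 = 26 Hz, folds to fs − 40 Hz = 12 Hz.
164 Hz mod fs = 8 Hz.
8 Hz ≤ fs/2 = 26 Hz, appears at 8 Hz.
116 Hz mod fs = 12 Hz.
12 Hz ≤ fs/2 = 26 Hz, appears at 12 Hz.
72 Hz mod fs = 20 Hz.
20 Hz ≤ fs/2 = 26 Hz, appears at 20 Hz.
Distinct values: {4 Hz, 8 Hz, 12 Hz, 20 Hz}.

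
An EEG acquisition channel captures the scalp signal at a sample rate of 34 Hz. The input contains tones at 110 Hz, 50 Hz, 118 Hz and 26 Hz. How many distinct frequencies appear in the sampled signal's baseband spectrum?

fs/2 = 17 Hz.
110 Hz mod fs = 8 Hz.
8 Hz ≤ fs/2 = 17 Hz, appears at 8 Hz.
50 Hz mod fs = 16 Hz.
16 Hz ≤ fs/2 = 17 Hz, appears at 16 Hz.
118 Hz mod fs = 16 Hz.
16 Hz ≤ fs/2 = 17 Hz, appears at 16 Hz.
26 Hz > fs/2 = 17 Hz, folds to fs − 26 Hz = 8 Hz.
Distinct values: {8 Hz, 16 Hz} → 2.

2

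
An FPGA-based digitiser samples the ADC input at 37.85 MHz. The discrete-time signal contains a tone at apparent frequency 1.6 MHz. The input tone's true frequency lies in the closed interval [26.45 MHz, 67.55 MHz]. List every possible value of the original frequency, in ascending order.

Frequencies that alias to 1.6 MHz are k·fs ± 1.6 MHz for integer k ≥ 0.
k=0: 1.6 MHz.
k=1: 36.25 MHz, 39.45 MHz.
k=2: 74.1 MHz, 77.3 MHz.
Within [26.45 MHz, 67.55 MHz]: 36.25 MHz, 39.45 MHz.

36.25 MHz, 39.45 MHz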